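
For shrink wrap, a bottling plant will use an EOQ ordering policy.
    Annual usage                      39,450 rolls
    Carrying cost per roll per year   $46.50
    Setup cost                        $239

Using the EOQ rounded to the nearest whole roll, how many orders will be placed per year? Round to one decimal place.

Optimal lot size Q* = (2 × 39,450 × $239 / $46.5)^½ ≈ 636.81 → Q = 637
N = D/Q = 39,450/637 ≈ 61.931 orders/yr

61.9 orders per year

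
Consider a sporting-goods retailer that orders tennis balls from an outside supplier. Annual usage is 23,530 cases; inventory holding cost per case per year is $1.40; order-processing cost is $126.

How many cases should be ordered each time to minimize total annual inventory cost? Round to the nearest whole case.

2,058 cases

Optimal lot size Q* = (2 × 23,530 × $126 / $1.4)^½ ≈ 2,058.01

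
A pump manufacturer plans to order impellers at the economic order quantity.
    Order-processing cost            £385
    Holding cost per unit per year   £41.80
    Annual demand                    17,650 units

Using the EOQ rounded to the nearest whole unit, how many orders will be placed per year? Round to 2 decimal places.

EOQ = √(2DS/H) = √(2 × 17,650 × 385 / 41.8)
    = √(325,131.58) ≈ 570.20 → Q = 570
N = D/Q = 17,650/570 ≈ 30.965 orders/yr

30.96 orders per year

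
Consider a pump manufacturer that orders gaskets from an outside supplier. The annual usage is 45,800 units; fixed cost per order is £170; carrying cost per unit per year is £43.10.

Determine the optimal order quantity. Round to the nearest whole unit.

601 units

EOQ = √(2DS/H) = √(2 × 45,800 × 170 / 43.1)
    = √(361,299.30) ≈ 601.08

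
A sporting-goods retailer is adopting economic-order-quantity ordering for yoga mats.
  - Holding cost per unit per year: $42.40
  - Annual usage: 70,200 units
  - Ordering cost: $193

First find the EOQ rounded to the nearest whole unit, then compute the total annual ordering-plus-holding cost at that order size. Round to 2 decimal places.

Optimal lot size Q* = (2 × 70,200 × $193 / $42.4)^½ ≈ 799.43 → Q = 799 units
Ordering: D/Q × S = 70,200/799 × $193 = $16,956.95
Holding:  Q/2 × H = 799/2 × $42.4 = $16,938.80
Total = $16,956.95 + $16,938.80 = $33,895.75

$33,895.75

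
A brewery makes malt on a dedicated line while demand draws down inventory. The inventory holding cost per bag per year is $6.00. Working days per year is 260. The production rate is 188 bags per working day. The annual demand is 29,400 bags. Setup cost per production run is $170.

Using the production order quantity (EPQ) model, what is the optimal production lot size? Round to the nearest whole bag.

Daily demand d = 29,400/260 = 113.077; p = 188; 1 − d/p = 0.39853
EPQ = √(2DS / (H(1 − d/p)))
    = √(2 × 29,400 × 170 / (6 × 0.39853)) ≈ 2,044.60

2,045 bags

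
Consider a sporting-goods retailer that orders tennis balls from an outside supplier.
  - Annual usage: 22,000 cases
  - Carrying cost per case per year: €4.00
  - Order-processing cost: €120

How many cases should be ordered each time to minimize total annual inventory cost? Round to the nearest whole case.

1,149 cases

EOQ = √(2DS/H) = √(2 × 22,000 × 120 / 4)
    = √(1,320,000.00) ≈ 1,148.91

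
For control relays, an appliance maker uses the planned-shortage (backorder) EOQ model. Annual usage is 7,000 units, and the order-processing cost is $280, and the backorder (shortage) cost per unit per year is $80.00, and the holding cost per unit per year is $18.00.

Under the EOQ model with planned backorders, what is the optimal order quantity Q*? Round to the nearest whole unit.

Q* = √(2DS/H) · √((H + b)/b)
   = √(2 × 7,000 × 280 / 18) · √((18 + 80) / 80)
   = 466.667 × 1.1068 ≈ 516.51

517 units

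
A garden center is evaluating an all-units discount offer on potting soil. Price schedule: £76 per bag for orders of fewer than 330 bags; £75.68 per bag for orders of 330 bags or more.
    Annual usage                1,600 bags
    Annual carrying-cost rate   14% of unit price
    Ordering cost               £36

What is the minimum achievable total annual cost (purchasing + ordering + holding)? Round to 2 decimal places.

H₁ = 14%×£76 = £10.6400;  H₂ = 14%×£75.68 = £10.5952
EOQ₁ = √(2×1,600×36/10.6400) = 104.05  (< 330, feasible at tier 1)
EOQ₂ = √(2×1,600×36/10.5952) = 104.27  (< 330 → use Q = 330 at tier-2 price)
TC(tier 1 (EOQ₁), Q≈104.1) = £122,707.13
TC(tier 2, Q≈330.0) = £123,010.75
Minimum at tier 1 (EOQ₁): £122,707.13

£122,707.13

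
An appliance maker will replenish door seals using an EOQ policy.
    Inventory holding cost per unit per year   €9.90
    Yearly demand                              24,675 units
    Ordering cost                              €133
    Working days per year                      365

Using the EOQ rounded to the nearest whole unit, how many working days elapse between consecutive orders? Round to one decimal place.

Q* = √(2·D·S / H) = √(2·24,675·133 / 9.9) = √662,984.8 ≈ 814.24 → Q = 814 units
T = Q/D × 365 days = 814/24,675 × 365 = 12.041 days

12.0 days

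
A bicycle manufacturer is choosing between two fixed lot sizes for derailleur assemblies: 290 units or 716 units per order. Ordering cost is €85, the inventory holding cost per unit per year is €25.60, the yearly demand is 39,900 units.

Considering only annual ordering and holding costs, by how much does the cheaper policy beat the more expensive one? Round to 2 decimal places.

€1,505.30

TC(Q) = (D/Q)S + (Q/2)H
TC(290) = (39,900/290)×85 + (290/2)×25.6 = €15,406.83
TC(716) = (39,900/716)×85 + (716/2)×25.6 = €13,901.53
Lots of 716 are cheaper by €1,505.30.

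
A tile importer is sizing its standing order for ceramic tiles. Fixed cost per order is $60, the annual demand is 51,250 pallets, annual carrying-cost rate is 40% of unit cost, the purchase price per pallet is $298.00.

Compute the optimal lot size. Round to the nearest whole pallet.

Holding cost per pallet per year: H = 40% × $298 = $119.2000
EOQ = √(2DS/H) = √(2 × 51,250 × 60 / 119.2)
    = √(51,593.96) ≈ 227.14

227 pallets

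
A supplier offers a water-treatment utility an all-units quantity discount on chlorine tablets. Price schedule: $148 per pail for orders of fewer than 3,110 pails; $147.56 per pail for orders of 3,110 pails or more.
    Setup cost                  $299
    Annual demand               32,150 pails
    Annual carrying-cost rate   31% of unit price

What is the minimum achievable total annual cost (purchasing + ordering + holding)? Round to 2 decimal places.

$4,787,899.75

H₁ = 31%×$148 = $45.8800;  H₂ = 31%×$147.56 = $45.7436
EOQ₁ = √(2×32,150×299/45.8800) = 647.34  (< 3,110, feasible at tier 1)
EOQ₂ = √(2×32,150×299/45.7436) = 648.30  (< 3,110 → use Q = 3,110 at tier-2 price)
TC(tier 1 (EOQ₁), Q≈647.3) = $4,787,899.75
TC(tier 2, Q≈3,110.0) = $4,818,276.25
Minimum at tier 1 (EOQ₁): $4,787,899.75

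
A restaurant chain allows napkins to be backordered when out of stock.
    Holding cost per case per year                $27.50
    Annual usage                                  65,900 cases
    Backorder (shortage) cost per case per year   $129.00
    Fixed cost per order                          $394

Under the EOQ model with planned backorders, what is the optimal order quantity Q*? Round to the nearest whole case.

Q* = √(2DS/H) · √((H + b)/b)
   = √(2 × 65,900 × 394 / 27.5) · √((27.5 + 129) / 129)
   = 1,374.167 × 1.1014 ≈ 1,513.57

1,514 cases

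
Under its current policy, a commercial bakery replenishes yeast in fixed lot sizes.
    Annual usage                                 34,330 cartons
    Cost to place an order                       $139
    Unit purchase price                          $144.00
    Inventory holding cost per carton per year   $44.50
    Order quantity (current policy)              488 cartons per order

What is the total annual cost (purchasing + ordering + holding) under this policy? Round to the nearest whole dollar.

Annual ordering cost = (D/Q)·S = (34,330/488) × 139 = $9,778.42
Annual holding cost  = (Q/2)·H = (488/2) × 44.5 = $10,858.00
Purchase cost = D·C = 34,330 × 144 = $4,943,520.00
Total = $9,778.42 + $10,858.00 + $4,943,520.00 = $4,964,156.42

$4,964,156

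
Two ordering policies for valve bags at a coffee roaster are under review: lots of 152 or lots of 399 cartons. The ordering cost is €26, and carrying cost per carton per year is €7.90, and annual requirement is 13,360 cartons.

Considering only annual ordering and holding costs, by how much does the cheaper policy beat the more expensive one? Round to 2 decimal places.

€439.04

Annual cost at Q: ordering D·S/Q plus holding Q·H/2.
TC(152) = (13,360/152)×26 + (152/2)×7.9 = €2,885.66
TC(399) = (13,360/399)×26 + (399/2)×7.9 = €2,446.63
|ΔTC| = |€2,885.66 − €2,446.63| = €439.04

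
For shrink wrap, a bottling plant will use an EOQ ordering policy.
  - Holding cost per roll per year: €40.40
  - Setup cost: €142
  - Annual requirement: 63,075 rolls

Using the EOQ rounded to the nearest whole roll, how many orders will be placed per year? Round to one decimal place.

94.7 orders per year

Q* = √(2·D·S / H) = √(2·63,075·142 / 40.4) = √443,398.5 ≈ 665.88 → Q = 666
Orders per year = D/Q = 63,075 / 666 = 94.707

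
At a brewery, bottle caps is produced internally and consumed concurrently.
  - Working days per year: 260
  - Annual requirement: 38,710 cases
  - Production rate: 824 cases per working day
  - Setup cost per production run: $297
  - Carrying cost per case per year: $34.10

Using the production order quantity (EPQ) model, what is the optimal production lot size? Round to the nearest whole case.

Daily demand d = 38,710/260 = 148.885; p = 824; 1 − d/p = 0.81931
EPQ = √(2DS / (H(1 − d/p)))
    = √(2 × 38,710 × 297 / (34.1 × 0.81931)) ≈ 907.20

907 cases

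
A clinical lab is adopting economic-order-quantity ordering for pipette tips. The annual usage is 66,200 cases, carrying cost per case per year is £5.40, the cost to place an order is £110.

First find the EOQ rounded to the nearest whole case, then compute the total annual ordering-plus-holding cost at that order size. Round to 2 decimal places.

Optimal lot size Q* = (2 × 66,200 × £110 / £5.4)^½ ≈ 1,642.27 → Q = 1,642 cases
Orders/yr = 66,200/1,642 = 40.317; ordering cost = 40.317 × £110 = £4,434.84
Average inventory = 1,642/2 = 821; holding cost = 821 × £5.4 = £4,433.40
Total = £4,434.84 + £4,433.40 = £8,868.24

£8,868.24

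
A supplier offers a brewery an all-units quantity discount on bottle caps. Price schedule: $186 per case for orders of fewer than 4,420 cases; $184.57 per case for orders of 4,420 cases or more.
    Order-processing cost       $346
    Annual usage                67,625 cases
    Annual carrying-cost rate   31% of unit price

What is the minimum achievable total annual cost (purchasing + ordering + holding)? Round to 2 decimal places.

H₁ = 31%×$186 = $57.6600;  H₂ = 31%×$184.57 = $57.2167
EOQ₁ = √(2×67,625×346/57.6600) = 900.89  (< 4,420, feasible at tier 1)
EOQ₂ = √(2×67,625×346/57.2167) = 904.37  (< 4,420 → use Q = 4,420 at tier-2 price)
TC(tier 1 (EOQ₁), Q≈900.9) = $12,630,195.03
TC(tier 2, Q≈4,420.0) = $12,613,288.88
Minimum at tier 2: $12,613,288.88

$12,613,288.88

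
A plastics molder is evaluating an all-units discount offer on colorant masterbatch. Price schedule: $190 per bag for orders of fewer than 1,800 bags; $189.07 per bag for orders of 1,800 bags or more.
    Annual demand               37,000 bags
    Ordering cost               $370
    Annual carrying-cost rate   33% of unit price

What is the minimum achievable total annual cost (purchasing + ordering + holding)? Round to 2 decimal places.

H₁ = 33%×$190 = $62.7000;  H₂ = 33%×$189.07 = $62.3931
EOQ₁ = √(2×37,000×370/62.7000) = 660.82  (< 1,800, feasible at tier 1)
EOQ₂ = √(2×37,000×370/62.3931) = 662.44  (< 1,800 → use Q = 1,800 at tier-2 price)
TC(tier 1 (EOQ₁), Q≈660.8) = $7,071,433.39
TC(tier 2, Q≈1,800.0) = $7,059,349.35
Minimum at tier 2: $7,059,349.35

$7,059,349.35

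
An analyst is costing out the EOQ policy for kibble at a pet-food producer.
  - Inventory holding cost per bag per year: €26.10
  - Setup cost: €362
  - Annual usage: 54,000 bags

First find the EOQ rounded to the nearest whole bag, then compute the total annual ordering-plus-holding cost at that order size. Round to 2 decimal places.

€31,943.79

2DS/H = 2·54,000·362/26.1 = 1,497,931.03
EOQ = √1,497,931.03 ≈ 1,223.90 → Q = 1,224 bags
Ordering: D/Q × S = 54,000/1,224 × €362 = €15,970.59
Holding:  Q/2 × H = 1,224/2 × €26.1 = €15,973.20
Total = €15,970.59 + €15,973.20 = €31,943.79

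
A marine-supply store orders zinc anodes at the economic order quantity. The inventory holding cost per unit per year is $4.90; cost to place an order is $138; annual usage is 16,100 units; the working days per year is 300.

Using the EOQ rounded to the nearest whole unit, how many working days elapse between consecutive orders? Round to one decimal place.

17.7 days

Q* = √(2·D·S / H) = √(2·16,100·138 / 4.9) = √906,857.1 ≈ 952.29 → Q = 952 units
T = Q/D × 300 days = 952/16,100 × 300 = 17.739 days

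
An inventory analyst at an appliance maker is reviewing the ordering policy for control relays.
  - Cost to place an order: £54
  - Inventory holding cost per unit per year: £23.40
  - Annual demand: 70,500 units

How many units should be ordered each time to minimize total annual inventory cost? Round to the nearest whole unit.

Optimal lot size Q* = (2 × 70,500 × £54 / £23.4)^½ ≈ 570.42

570 units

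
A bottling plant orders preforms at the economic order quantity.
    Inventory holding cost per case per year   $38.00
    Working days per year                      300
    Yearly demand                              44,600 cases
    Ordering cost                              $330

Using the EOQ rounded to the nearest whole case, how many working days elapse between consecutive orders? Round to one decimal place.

Optimal lot size Q* = (2 × 44,600 × $330 / $38)^½ ≈ 880.13 → Q = 880 cases
Days between orders = 300 / (D/Q) = 300 / 50.682 ≈ 5.919

5.9 days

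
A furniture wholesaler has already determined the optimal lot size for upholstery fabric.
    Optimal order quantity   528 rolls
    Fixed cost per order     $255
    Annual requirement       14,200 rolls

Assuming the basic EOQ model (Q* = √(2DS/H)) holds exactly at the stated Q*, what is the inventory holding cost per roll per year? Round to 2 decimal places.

Since Q* = (2DS/H)^½, squaring gives Q*²·H = 2DS.
H = 2DS / Q² = 2 × 14,200 × 255 / 528² = 25.9771

$25.98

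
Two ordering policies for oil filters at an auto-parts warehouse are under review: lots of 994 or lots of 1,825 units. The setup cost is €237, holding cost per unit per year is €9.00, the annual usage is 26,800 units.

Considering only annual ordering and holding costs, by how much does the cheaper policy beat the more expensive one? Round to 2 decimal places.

For each Q, cost = (D/Q)·S + (Q/2)·H.
TC(994) = (26,800/994)×237 + (994/2)×9 = €10,862.94
TC(1,825) = (26,800/1,825)×237 + (1,825/2)×9 = €11,692.83
Cheaper: Q = 994.  Difference = €829.89

€829.89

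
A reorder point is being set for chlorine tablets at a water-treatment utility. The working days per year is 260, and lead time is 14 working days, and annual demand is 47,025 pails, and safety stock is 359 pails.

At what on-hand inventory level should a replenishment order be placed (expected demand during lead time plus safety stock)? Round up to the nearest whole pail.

Daily demand d = 47,025 / 260 = 180.865 pails/day
Demand during lead time = 180.865 × 14 = 2,532.12
Reorder point = 2,532.12 + 359 = 2,891.12 → round up

2,892 pails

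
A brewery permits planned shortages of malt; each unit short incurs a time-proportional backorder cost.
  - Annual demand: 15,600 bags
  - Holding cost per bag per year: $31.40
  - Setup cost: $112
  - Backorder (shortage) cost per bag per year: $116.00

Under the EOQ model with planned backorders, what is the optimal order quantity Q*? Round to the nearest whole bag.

Q* = √(2DS/H) · √((H + b)/b)
   = √(2 × 15,600 × 112 / 31.4) · √((31.4 + 116) / 116)
   = 333.596 × 1.1272 ≈ 376.05

376 bags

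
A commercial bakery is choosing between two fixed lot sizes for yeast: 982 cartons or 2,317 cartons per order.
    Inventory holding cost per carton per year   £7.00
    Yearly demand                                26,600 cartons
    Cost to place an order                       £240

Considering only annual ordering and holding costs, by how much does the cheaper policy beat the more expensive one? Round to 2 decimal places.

For each Q, cost = (D/Q)·S + (Q/2)·H.
TC(982) = (26,600/982)×240 + (982/2)×7 = £9,938.02
TC(2,317) = (26,600/2,317)×240 + (2,317/2)×7 = £10,864.79
|ΔTC| = |£9,938.02 − £10,864.79| = £926.77

£926.77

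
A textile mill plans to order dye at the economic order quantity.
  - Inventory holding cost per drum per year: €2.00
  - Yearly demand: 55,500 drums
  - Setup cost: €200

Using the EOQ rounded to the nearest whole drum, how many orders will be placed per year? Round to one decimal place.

2DS/H = 2·55,500·200/2 = 11,100,000.00
EOQ = √11,100,000.00 ≈ 3,331.67 → Q = 3,332
N = D/Q = 55,500/3,332 ≈ 16.657 orders/yr

16.7 orders per year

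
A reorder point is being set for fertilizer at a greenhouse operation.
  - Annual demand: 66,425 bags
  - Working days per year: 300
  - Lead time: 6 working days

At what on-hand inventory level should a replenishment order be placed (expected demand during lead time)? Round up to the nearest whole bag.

1,329 bags

Daily demand d = 66,425 / 300 = 221.417 bags/day
Demand during lead time = 221.417 × 6 = 1,328.50
Reorder point = 1,328.50 → round up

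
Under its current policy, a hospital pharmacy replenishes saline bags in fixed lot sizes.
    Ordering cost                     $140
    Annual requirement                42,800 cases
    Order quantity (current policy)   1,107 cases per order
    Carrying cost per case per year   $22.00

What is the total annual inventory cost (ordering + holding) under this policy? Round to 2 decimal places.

Annual ordering cost = (D/Q)·S = (42,800/1,107) × 140 = $5,412.83
Annual holding cost  = (Q/2)·H = (1,107/2) × 22 = $12,177.00
Total = $5,412.83 + $12,177.00 = $17,589.83

$17,589.83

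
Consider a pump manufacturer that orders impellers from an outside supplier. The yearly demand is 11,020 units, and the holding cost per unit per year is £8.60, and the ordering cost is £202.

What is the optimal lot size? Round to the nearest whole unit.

2DS/H = 2·11,020·202/8.6 = 517,683.72
EOQ = √517,683.72 ≈ 719.50

720 units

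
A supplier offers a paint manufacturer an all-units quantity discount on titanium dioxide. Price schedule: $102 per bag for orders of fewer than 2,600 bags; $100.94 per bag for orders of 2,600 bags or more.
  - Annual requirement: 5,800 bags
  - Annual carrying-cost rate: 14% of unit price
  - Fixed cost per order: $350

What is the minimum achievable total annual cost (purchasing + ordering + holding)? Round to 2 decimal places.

H₁ = 14%×$102 = $14.2800;  H₂ = 14%×$100.94 = $14.1316
EOQ₁ = √(2×5,800×350/14.2800) = 533.21  (< 2,600, feasible at tier 1)
EOQ₂ = √(2×5,800×350/14.1316) = 536.00  (< 2,600 → use Q = 2,600 at tier-2 price)
TC(tier 1 (EOQ₁), Q≈533.2) = $599,214.25
TC(tier 2, Q≈2,600.0) = $604,603.85
Minimum at tier 1 (EOQ₁): $599,214.25

$599,214.25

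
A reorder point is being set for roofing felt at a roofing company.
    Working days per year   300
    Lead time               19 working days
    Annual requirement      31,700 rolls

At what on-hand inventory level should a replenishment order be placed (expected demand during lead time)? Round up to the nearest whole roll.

Daily demand d = 31,700 / 300 = 105.667 rolls/day
Demand during lead time = 105.667 × 19 = 2,007.67
Reorder point = 2,007.67 → round up

2,008 rolls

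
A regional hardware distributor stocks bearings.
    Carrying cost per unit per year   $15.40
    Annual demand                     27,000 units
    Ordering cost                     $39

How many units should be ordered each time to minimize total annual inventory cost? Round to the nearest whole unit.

Q* = √(2·D·S / H) = √(2·27,000·39 / 15.4) = √136,753.2 ≈ 369.80

370 units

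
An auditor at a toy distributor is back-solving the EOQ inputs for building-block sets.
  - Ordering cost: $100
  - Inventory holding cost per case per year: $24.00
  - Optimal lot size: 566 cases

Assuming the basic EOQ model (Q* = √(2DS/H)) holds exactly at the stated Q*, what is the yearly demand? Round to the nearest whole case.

EOQ relation: Q² = 2DS/H, so rearrange for the unknown.
D = Q²H / (2S) = 566² × 24 / (2 × 100) = 38,442.72

38,443 cases per year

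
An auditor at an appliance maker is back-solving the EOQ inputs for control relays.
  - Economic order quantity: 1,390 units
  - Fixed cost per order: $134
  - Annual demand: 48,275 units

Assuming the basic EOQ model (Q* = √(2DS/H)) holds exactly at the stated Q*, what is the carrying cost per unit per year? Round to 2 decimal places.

From Q* = √(2DS/H) ⇒ Q*² = 2DS/H.
H = 2DS / Q² = 2 × 48,275 × 134 / 1,390² = 6.6962

$6.70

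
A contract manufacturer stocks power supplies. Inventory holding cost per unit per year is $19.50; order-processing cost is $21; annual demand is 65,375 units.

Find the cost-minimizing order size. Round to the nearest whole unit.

EOQ = √(2DS/H) = √(2 × 65,375 × 21 / 19.5)
    = √(140,807.69) ≈ 375.24

375 units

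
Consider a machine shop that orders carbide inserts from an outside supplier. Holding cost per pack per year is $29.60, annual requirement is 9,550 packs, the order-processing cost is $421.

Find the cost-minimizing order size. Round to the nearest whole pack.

521 packs

Q* = √(2·D·S / H) = √(2·9,550·421 / 29.6) = √271,658.8 ≈ 521.21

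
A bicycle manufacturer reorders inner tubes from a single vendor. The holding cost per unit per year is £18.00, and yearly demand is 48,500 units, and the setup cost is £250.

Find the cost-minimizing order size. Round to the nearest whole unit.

1,161 units

Optimal lot size Q* = (2 × 48,500 × £250 / £18)^½ ≈ 1,160.70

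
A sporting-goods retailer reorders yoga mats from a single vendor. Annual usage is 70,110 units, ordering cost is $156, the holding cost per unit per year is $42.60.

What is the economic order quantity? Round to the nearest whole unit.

717 units

2DS/H = 2·70,110·156/42.6 = 513,481.69
EOQ = √513,481.69 ≈ 716.58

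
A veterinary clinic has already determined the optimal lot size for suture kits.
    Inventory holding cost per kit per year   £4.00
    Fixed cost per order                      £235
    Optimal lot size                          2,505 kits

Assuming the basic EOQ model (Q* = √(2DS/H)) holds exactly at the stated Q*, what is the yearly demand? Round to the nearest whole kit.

53,404 kits per year

EOQ relation: Q² = 2DS/H, so rearrange for the unknown.
D = Q²H / (2S) = 2,505² × 4 / (2 × 235) = 53,404.47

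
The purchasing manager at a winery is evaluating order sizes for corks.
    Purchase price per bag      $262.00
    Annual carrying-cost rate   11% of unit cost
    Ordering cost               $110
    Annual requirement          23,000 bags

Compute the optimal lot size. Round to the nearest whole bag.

419 bags

Holding cost per bag per year: H = 11% × $262 = $28.8200
2DS/H = 2·23,000·110/28.82 = 175,572.52
EOQ = √175,572.52 ≈ 419.01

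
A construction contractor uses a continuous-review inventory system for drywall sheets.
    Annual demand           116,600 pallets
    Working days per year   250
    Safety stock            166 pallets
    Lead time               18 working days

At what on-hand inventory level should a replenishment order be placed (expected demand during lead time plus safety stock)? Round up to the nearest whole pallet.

8,562 pallets

Daily demand d = 116,600 / 250 = 466.400 pallets/day
Demand during lead time = 466.400 × 18 = 8,395.20
Reorder point = 8,395.20 + 166 = 8,561.20 → round up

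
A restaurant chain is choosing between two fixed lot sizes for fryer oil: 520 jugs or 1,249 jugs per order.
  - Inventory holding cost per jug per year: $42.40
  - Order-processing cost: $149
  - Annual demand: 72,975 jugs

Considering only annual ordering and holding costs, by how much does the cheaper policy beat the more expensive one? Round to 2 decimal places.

$3,250.24

Annual cost at Q: ordering D·S/Q plus holding Q·H/2.
TC(520) = (72,975/520)×149 + (520/2)×42.4 = $31,934.14
TC(1,249) = (72,975/1,249)×149 + (1,249/2)×42.4 = $35,184.38
|ΔTC| = |$31,934.14 − $35,184.38| = $3,250.24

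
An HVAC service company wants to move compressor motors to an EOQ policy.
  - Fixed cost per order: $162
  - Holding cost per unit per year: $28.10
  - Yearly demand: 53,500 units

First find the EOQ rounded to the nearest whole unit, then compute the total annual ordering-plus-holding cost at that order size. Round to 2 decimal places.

$22,070.01

Optimal lot size Q* = (2 × 53,500 × $162 / $28.1)^½ ≈ 785.41 → Q = 785 units
Annual ordering cost = (D/Q)·S = (53,500/785) × 162 = $11,040.76
Annual holding cost  = (Q/2)·H = (785/2) × 28.1 = $11,029.25
Total = $11,040.76 + $11,029.25 = $22,070.01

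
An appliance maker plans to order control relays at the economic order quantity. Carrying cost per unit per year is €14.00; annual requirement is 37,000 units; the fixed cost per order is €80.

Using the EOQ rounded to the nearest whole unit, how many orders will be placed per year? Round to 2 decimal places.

EOQ = √(2DS/H) = √(2 × 37,000 × 80 / 14)
    = √(422,857.14) ≈ 650.27 → Q = 650
N = D/Q = 37,000/650 ≈ 56.923 orders/yr

56.92 orders per year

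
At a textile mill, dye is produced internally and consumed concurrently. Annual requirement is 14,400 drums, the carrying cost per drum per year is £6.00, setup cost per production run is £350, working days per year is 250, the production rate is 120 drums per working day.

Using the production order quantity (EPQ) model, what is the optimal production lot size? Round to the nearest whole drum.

d = 14,400/250 = 57.6000 drums/day;  effective holding cost H(1 − d/p) = 6·(1 − 57.6000/120) = 3.12000
Q* = √(2DS / H_eff) = √(2·14,400·350 / 3.12000) ≈ 1,797.43

1,797 drums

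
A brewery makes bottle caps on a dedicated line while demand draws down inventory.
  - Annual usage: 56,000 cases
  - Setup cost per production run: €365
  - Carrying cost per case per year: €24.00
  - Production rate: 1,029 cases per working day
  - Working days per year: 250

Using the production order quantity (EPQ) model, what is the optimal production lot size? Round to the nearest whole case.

1,476 cases

Daily demand d = 56,000/250 = 224.000; p = 1029; 1 − d/p = 0.78231
EPQ = √(2DS / (H(1 − d/p)))
    = √(2 × 56,000 × 365 / (24 × 0.78231)) ≈ 1,475.57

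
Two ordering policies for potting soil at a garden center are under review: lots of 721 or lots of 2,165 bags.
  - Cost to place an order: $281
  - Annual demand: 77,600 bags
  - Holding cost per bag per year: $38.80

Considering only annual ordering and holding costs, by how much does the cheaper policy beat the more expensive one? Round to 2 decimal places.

$7,841.92

TC(Q) = (D/Q)S + (Q/2)H
TC(721) = (77,600/721)×281 + (721/2)×38.8 = $44,230.95
TC(2,165) = (77,600/2,165)×281 + (2,165/2)×38.8 = $52,072.87
Lots of 721 are cheaper by $7,841.92.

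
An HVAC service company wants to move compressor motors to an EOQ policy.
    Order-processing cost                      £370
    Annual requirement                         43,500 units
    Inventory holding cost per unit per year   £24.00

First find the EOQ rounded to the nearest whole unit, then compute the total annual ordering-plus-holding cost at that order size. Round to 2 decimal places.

£27,794.96

Q* = √(2·D·S / H) = √(2·43,500·370 / 24) = √1,341,250.0 ≈ 1,158.12 → Q = 1,158 units
Ordering: D/Q × S = 43,500/1,158 × £370 = £13,898.96
Holding:  Q/2 × H = 1,158/2 × £24 = £13,896.00
Total = £13,898.96 + £13,896.00 = £27,794.96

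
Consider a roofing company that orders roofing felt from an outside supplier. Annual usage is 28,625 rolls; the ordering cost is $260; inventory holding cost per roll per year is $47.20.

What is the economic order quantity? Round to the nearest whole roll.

562 rolls

Optimal lot size Q* = (2 × 28,625 × $260 / $47.2)^½ ≈ 561.57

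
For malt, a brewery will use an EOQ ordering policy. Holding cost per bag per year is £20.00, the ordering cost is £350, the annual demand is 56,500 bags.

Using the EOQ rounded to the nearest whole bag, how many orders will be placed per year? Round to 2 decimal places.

40.18 orders per year

2DS/H = 2·56,500·350/20 = 1,977,500.00
EOQ = √1,977,500.00 ≈ 1,406.24 → Q = 1,406
N = D/Q = 56,500/1,406 ≈ 40.185 orders/yr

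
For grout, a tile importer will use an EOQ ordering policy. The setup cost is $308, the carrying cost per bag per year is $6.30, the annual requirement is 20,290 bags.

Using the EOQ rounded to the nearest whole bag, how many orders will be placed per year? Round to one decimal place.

14.4 orders per year

Q* = √(2·D·S / H) = √(2·20,290·308 / 6.3) = √1,983,911.1 ≈ 1,408.51 → Q = 1,409
N = D/Q = 20,290/1,409 ≈ 14.400 orders/yr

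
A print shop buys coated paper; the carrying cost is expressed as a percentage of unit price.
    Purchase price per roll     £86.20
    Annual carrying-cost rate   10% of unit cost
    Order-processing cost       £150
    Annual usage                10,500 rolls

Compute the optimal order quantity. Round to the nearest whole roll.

605 rolls

Carrying cost H = £86.2 × 10% = £8.6200/roll/yr
2DS/H = 2·10,500·150/8.62 = 365,429.23
EOQ = √365,429.23 ≈ 604.51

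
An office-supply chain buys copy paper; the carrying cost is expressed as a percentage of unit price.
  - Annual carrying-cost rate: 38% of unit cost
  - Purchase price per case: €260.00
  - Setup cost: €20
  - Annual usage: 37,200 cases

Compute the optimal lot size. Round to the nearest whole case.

123 cases

Holding cost per case per year: H = 38% × €260 = €98.8000
2DS/H = 2·37,200·20/98.8 = 15,060.73
EOQ = √15,060.73 ≈ 122.72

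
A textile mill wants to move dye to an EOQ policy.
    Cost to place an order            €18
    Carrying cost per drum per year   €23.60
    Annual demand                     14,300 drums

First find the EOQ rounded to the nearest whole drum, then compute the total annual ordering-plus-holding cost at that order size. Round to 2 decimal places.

Optimal lot size Q* = (2 × 14,300 × €18 / €23.6)^½ ≈ 147.69 → Q = 148 drums
Annual ordering cost = (D/Q)·S = (14,300/148) × 18 = €1,739.19
Annual holding cost  = (Q/2)·H = (148/2) × 23.6 = €1,746.40
Total = €1,739.19 + €1,746.40 = €3,485.59

€3,485.59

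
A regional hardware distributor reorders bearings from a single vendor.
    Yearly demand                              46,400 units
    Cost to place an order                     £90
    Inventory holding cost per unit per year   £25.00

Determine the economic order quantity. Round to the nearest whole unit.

578 units

Q* = √(2·D·S / H) = √(2·46,400·90 / 25) = √334,080.0 ≈ 578.00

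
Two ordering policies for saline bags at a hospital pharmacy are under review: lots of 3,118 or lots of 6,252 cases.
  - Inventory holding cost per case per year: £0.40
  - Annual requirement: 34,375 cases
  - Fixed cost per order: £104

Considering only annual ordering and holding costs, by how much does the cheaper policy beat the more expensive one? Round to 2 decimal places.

Annual cost at Q: ordering D·S/Q plus holding Q·H/2.
TC(3,118) = (34,375/3,118)×104 + (3,118/2)×0.4 = £1,770.17
TC(6,252) = (34,375/6,252)×104 + (6,252/2)×0.4 = £1,822.22
Cheaper: Q = 3,118.  Difference = £52.05

£52.05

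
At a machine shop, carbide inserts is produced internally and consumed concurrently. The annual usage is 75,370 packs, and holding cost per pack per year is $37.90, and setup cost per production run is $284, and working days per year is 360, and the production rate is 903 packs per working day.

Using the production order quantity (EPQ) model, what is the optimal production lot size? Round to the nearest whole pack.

1,213 packs

d = 75,370/360 = 209.3611 packs/day;  effective holding cost H(1 − d/p) = 37.9·(1 − 209.3611/903) = 29.11286
Q* = √(2DS / H_eff) = √(2·75,370·284 / 29.11286) ≈ 1,212.64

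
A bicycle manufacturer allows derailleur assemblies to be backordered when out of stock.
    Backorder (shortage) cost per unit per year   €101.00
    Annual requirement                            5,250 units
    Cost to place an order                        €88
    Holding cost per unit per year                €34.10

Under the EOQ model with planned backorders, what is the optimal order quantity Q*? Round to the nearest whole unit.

190 units

Q* = √(2DS/H) · √((H + b)/b)
   = √(2 × 5,250 × 88 / 34.1) · √((34.1 + 101) / 101)
   = 164.611 × 1.1566 ≈ 190.38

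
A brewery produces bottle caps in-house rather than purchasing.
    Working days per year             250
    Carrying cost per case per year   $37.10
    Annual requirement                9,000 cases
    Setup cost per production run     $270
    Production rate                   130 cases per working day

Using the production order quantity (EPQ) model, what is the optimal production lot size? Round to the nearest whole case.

Daily demand d = 9,000/250 = 36.000; p = 130; 1 − d/p = 0.72308
EPQ = √(2DS / (H(1 − d/p)))
    = √(2 × 9,000 × 270 / (37.1 × 0.72308)) ≈ 425.64

426 cases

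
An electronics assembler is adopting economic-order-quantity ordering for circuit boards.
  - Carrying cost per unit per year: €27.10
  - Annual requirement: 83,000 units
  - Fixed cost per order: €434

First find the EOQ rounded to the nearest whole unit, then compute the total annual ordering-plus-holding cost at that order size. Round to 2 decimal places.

€44,185.89

Optimal lot size Q* = (2 × 83,000 × €434 / €27.1)^½ ≈ 1,630.48 → Q = 1,630 units
Annual ordering cost = (D/Q)·S = (83,000/1,630) × 434 = €22,099.39
Annual holding cost  = (Q/2)·H = (1,630/2) × 27.1 = €22,086.50
Total = €22,099.39 + €22,086.50 = €44,185.89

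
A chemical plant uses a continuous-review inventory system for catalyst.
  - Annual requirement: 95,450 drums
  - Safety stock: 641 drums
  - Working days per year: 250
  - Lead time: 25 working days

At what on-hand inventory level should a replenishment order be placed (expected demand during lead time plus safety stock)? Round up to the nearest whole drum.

10,186 drums

Daily demand d = 95,450 / 250 = 381.800 drums/day
Demand during lead time = 381.800 × 25 = 9,545.00
Reorder point = 9,545.00 + 641 = 10,186.00 → round up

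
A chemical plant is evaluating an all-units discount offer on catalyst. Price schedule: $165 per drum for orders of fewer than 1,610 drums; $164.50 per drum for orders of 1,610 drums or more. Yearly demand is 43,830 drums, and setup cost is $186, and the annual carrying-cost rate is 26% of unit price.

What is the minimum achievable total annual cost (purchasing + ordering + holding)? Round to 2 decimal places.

$7,249,528.44

H₁ = 26%×$165 = $42.9000;  H₂ = 26%×$164.50 = $42.7700
EOQ₁ = √(2×43,830×186/42.9000) = 616.49  (< 1,610, feasible at tier 1)
EOQ₂ = √(2×43,830×186/42.7700) = 617.43  (< 1,610 → use Q = 1,610 at tier-2 price)
TC(tier 1 (EOQ₁), Q≈616.5) = $7,258,397.57
TC(tier 2, Q≈1,610.0) = $7,249,528.44
Minimum at tier 2: $7,249,528.44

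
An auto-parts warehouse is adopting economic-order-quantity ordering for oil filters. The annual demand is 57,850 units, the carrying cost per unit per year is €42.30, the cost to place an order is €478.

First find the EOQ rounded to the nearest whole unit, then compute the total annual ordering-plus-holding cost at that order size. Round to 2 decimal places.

€48,367.19

Optimal lot size Q* = (2 × 57,850 × €478 / €42.3)^½ ≈ 1,143.43 → Q = 1,143 units
Orders/yr = 57,850/1,143 = 50.612; ordering cost = 50.612 × €478 = €24,192.74
Average inventory = 1,143/2 = 571.5; holding cost = 571.5 × €42.3 = €24,174.45
Total = €24,192.74 + €24,174.45 = €48,367.19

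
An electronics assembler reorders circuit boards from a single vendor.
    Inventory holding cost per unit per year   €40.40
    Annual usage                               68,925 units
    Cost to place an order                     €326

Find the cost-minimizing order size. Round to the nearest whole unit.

1,055 units

Q* = √(2·D·S / H) = √(2·68,925·326 / 40.4) = √1,112,354.0 ≈ 1,054.68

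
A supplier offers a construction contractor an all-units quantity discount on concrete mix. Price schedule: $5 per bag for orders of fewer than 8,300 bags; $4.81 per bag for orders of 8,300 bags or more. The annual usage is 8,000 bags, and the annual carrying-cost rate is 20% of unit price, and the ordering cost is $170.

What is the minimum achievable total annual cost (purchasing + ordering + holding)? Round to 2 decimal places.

$41,649.24

H₁ = 20%×$5 = $1.0000;  H₂ = 20%×$4.81 = $0.9620
EOQ₁ = √(2×8,000×170/1.0000) = 1,649.24  (< 8,300, feasible at tier 1)
EOQ₂ = √(2×8,000×170/0.9620) = 1,681.50  (< 8,300 → use Q = 8,300 at tier-2 price)
TC(tier 1 (EOQ₁), Q≈1,649.2) = $41,649.24
TC(tier 2, Q≈8,300.0) = $42,636.16
Minimum at tier 1 (EOQ₁): $41,649.24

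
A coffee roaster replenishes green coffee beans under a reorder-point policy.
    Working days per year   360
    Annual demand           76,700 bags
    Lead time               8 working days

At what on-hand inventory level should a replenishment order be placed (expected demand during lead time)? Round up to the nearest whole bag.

Daily demand d = 76,700 / 360 = 213.056 bags/day
Demand during lead time = 213.056 × 8 = 1,704.44
Reorder point = 1,704.44 → round up

1,705 bags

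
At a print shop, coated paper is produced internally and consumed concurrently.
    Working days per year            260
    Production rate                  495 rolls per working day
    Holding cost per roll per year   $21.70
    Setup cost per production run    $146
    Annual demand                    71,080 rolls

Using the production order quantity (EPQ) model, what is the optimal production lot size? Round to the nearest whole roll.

1,462 rolls

Daily demand d = 71,080/260 = 273.385; p = 495; 1 − d/p = 0.44771
EPQ = √(2DS / (H(1 − d/p)))
    = √(2 × 71,080 × 146 / (21.7 × 0.44771)) ≈ 1,461.63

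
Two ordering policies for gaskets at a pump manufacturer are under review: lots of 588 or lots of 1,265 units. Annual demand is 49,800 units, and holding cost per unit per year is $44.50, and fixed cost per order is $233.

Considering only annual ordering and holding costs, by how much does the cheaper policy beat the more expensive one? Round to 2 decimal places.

$4,502.22

Annual cost at Q: ordering D·S/Q plus holding Q·H/2.
TC(588) = (49,800/588)×233 + (588/2)×44.5 = $32,816.67
TC(1,265) = (49,800/1,265)×233 + (1,265/2)×44.5 = $37,318.90
Lots of 588 are cheaper by $4,502.22.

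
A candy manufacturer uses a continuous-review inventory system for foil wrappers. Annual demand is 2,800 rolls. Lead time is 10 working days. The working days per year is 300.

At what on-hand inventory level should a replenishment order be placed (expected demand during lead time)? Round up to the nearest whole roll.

Daily demand d = 2,800 / 300 = 9.333 rolls/day
Demand during lead time = 9.333 × 10 = 93.33
Reorder point = 93.33 → round up

94 rolls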